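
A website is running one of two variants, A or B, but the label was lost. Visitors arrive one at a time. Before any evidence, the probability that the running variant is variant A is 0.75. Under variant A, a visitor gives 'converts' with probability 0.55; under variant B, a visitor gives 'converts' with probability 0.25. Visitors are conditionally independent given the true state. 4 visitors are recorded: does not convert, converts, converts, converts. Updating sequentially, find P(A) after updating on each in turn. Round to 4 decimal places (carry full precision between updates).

After 'does not convert': P(A) = 0.45·0.7500 / (0.45·0.7500 + 0.75·0.2500) ≈ 0.6429
After 'converts': P(A) = 0.55·0.6429 / (0.55·0.6429 + 0.25·0.3571) ≈ 0.7984
After 'converts': P(A) = 0.55·0.7984 / (0.55·0.7984 + 0.25·0.2016) ≈ 0.8970
After 'converts': P(A) = 0.55·0.8970 / (0.55·0.8970 + 0.25·0.1030) ≈ 0.9504

0.9504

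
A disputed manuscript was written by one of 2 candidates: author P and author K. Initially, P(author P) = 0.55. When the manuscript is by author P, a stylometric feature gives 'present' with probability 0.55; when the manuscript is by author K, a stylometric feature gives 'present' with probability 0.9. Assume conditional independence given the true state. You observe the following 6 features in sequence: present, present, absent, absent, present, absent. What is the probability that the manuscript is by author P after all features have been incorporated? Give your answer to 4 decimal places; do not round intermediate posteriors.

0.9621

Apply Bayes' rule sequentially, carrying P(author P) forward.
After 'present': P(author P) = 0.55·0.5500 / (0.55·0.5500 + 0.9·0.4500) ≈ 0.4276
After 'present': P(author P) = 0.55·0.4276 / (0.55·0.4276 + 0.9·0.5724) ≈ 0.3134
After 'absent': P(author P) = 0.45·0.3134 / (0.45·0.3134 + 0.1·0.6866) ≈ 0.6726
After 'absent': P(author P) = 0.45·0.6726 / (0.45·0.6726 + 0.1·0.3274) ≈ 0.9024
After 'present': P(author P) = 0.55·0.9024 / (0.55·0.9024 + 0.9·0.0976) ≈ 0.8496
After 'absent': P(author P) = 0.45·0.8496 / (0.45·0.8496 + 0.1·0.1504) ≈ 0.9621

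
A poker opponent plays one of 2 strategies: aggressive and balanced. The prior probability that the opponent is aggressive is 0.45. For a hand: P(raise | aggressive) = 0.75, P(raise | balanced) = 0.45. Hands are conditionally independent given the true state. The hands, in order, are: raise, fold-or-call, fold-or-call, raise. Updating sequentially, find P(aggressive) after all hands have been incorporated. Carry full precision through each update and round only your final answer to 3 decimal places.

0.320

Each posterior becomes the prior for the next update.
After 'raise': P(aggressive) = 0.75·0.4500 / (0.75·0.4500 + 0.45·0.5500) ≈ 0.5769
After 'fold-or-call': P(aggressive) = 0.25·0.5769 / (0.25·0.5769 + 0.55·0.4231) ≈ 0.3827
After 'fold-or-call': P(aggressive) = 0.25·0.3827 / (0.25·0.3827 + 0.55·0.6173) ≈ 0.2198
After 'raise': P(aggressive) = 0.75·0.2198 / (0.75·0.2198 + 0.45·0.7802) ≈ 0.3195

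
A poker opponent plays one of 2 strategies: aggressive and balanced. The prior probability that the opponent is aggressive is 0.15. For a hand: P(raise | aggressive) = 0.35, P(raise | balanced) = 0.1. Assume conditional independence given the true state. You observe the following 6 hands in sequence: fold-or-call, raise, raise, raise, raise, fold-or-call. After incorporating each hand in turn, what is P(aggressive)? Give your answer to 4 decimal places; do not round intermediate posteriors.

0.9325

After 'fold-or-call': P(aggressive) = 0.65·0.1500 / (0.65·0.1500 + 0.9·0.8500) ≈ 0.1130
After 'raise': P(aggressive) = 0.35·0.1130 / (0.35·0.1130 + 0.1·0.8870) ≈ 0.3085
After 'raise': P(aggressive) = 0.35·0.3085 / (0.35·0.3085 + 0.1·0.6915) ≈ 0.6096
After 'raise': P(aggressive) = 0.35·0.6096 / (0.35·0.6096 + 0.1·0.3904) ≈ 0.8453
After 'raise': P(aggressive) = 0.35·0.8453 / (0.35·0.8453 + 0.1·0.1547) ≈ 0.9503
After 'fold-or-call': P(aggressive) = 0.65·0.9503 / (0.65·0.9503 + 0.9·0.0497) ≈ 0.9325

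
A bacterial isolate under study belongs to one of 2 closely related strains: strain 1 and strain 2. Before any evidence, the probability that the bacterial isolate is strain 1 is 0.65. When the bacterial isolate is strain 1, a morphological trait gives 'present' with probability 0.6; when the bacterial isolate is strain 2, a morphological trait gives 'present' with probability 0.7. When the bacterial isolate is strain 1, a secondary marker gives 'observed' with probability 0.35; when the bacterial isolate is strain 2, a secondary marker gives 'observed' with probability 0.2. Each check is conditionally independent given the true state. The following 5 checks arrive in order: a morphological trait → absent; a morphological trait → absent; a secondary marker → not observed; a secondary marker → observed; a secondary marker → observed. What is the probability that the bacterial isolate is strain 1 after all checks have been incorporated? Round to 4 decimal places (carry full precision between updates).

0.8915

After a morphological trait='absent': P(strain 1) = 0.4·0.6500 / (0.4·0.6500 + 0.3·0.3500) ≈ 0.7123
After a morphological trait='absent': P(strain 1) = 0.4·0.7123 / (0.4·0.7123 + 0.3·0.2877) ≈ 0.7675
After a secondary marker='not observed': P(strain 1) = 0.65·0.7675 / (0.65·0.7675 + 0.8·0.2325) ≈ 0.7284
After a secondary marker='observed': P(strain 1) = 0.35·0.7284 / (0.35·0.7284 + 0.2·0.2716) ≈ 0.8244
After a secondary marker='observed': P(strain 1) = 0.35·0.8244 / (0.35·0.8244 + 0.2·0.1756) ≈ 0.8915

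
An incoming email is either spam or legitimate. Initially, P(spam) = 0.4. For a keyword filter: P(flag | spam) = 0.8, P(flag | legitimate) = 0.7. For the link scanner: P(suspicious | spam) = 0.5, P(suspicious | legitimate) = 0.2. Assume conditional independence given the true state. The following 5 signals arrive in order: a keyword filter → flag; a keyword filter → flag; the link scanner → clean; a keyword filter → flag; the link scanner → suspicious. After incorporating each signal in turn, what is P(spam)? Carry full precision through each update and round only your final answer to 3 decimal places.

Apply Bayes' rule sequentially, carrying P(spam) forward.
After a keyword filter='flag': P(spam) = 0.8·0.4000 / (0.8·0.4000 + 0.7·0.6000) ≈ 0.4324
After a keyword filter='flag': P(spam) = 0.8·0.4324 / (0.8·0.4324 + 0.7·0.5676) ≈ 0.4655
After the link scanner='clean': P(spam) = 0.5·0.4655 / (0.5·0.4655 + 0.8·0.5345) ≈ 0.3524
After a keyword filter='flag': P(spam) = 0.8·0.3524 / (0.8·0.3524 + 0.7·0.6476) ≈ 0.3835
After the link scanner='suspicious': P(spam) = 0.5·0.3835 / (0.5·0.3835 + 0.2·0.6165) ≈ 0.6086

0.609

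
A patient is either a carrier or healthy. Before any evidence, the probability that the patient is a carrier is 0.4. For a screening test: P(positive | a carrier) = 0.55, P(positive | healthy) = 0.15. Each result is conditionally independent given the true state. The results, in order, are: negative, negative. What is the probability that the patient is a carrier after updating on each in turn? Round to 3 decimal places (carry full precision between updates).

0.157

After 'negative': P(carrier) = 0.45·0.4000 / (0.45·0.4000 + 0.85·0.6000) ≈ 0.2609
After 'negative': P(carrier) = 0.45·0.2609 / (0.45·0.2609 + 0.85·0.7391) ≈ 0.1574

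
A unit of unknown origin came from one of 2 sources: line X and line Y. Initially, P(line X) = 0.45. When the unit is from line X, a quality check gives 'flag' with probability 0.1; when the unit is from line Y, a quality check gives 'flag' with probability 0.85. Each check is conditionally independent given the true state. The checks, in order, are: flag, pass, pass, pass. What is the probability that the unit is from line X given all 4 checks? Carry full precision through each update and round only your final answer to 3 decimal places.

0.954

After 'flag': P(line X) = 0.1·0.4500 / (0.1·0.4500 + 0.85·0.5500) ≈ 0.0878
After 'pass': P(line X) = 0.9·0.0878 / (0.9·0.0878 + 0.15·0.9122) ≈ 0.3661
After 'pass': P(line X) = 0.9·0.3661 / (0.9·0.3661 + 0.15·0.6339) ≈ 0.7760
After 'pass': P(line X) = 0.9·0.7760 / (0.9·0.7760 + 0.15·0.2240) ≈ 0.9541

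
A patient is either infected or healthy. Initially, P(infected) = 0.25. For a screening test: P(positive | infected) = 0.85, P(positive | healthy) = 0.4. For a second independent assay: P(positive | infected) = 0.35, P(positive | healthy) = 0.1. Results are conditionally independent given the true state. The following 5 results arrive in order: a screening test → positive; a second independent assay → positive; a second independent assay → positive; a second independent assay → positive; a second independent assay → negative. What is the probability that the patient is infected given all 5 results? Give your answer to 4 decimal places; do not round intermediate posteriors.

After a screening test='positive': P(infected) = 0.85·0.2500 / (0.85·0.2500 + 0.4·0.7500) ≈ 0.4146
After a second independent assay='positive': P(infected) = 0.35·0.4146 / (0.35·0.4146 + 0.1·0.5854) ≈ 0.7126
After a second independent assay='positive': P(infected) = 0.35·0.7126 / (0.35·0.7126 + 0.1·0.2874) ≈ 0.8967
After a second independent assay='positive': P(infected) = 0.35·0.8967 / (0.35·0.8967 + 0.1·0.1033) ≈ 0.9681
After a second independent assay='negative': P(infected) = 0.65·0.9681 / (0.65·0.9681 + 0.9·0.0319) ≈ 0.9564

0.9564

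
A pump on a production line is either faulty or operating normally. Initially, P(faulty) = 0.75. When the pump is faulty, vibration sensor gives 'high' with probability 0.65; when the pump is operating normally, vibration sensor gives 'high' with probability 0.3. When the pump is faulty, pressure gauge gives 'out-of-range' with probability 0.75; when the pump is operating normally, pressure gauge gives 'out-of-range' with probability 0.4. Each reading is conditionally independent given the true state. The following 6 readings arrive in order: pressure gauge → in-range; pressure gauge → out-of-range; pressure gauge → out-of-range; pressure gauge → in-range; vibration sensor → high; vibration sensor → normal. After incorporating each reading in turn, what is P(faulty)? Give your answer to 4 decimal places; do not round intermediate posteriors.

Each posterior becomes the prior for the next update.
After pressure gauge='in-range': P(faulty) = 0.25·0.7500 / (0.25·0.7500 + 0.6·0.2500) ≈ 0.5556
After pressure gauge='out-of-range': P(faulty) = 0.75·0.5556 / (0.75·0.5556 + 0.4·0.4444) ≈ 0.7009
After pressure gauge='out-of-range': P(faulty) = 0.75·0.7009 / (0.75·0.7009 + 0.4·0.2991) ≈ 0.8146
After pressure gauge='in-range': P(faulty) = 0.25·0.8146 / (0.25·0.8146 + 0.6·0.1854) ≈ 0.6468
After vibration sensor='high': P(faulty) = 0.65·0.6468 / (0.65·0.6468 + 0.3·0.3532) ≈ 0.7987
After vibration sensor='normal': P(faulty) = 0.35·0.7987 / (0.35·0.7987 + 0.7·0.2013) ≈ 0.6648

0.6648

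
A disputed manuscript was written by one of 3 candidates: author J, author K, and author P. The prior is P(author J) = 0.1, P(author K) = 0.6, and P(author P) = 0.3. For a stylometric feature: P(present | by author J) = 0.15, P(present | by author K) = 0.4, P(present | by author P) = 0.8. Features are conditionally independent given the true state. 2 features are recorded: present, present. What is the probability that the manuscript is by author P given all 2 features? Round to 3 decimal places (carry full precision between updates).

After 'present': normaliser = 0.15·0.1000 + 0.4·0.6000 + 0.8·0.3000; P(author J) ≈ 0.0303, P(author K) ≈ 0.4848, P(author P) ≈ 0.4848
After 'present': normaliser = 0.15·0.0303 + 0.4·0.4848 + 0.8·0.4848; P(author J) ≈ 0.0078, P(author K) ≈ 0.3307, P(author P) ≈ 0.6615

0.661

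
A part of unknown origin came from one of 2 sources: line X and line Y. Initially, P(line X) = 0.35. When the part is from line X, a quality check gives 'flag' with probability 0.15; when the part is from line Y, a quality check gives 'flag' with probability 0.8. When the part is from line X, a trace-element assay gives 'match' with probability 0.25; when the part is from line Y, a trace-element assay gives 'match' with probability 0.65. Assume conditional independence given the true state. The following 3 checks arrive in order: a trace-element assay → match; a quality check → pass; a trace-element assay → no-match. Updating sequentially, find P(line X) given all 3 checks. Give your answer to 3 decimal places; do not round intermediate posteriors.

After a trace-element assay='match': P(line X) = 0.25·0.3500 / (0.25·0.3500 + 0.65·0.6500) ≈ 0.1716
After a quality check='pass': P(line X) = 0.85·0.1716 / (0.85·0.1716 + 0.2·0.8284) ≈ 0.4681
After a trace-element assay='no-match': P(line X) = 0.75·0.4681 / (0.75·0.4681 + 0.35·0.5319) ≈ 0.6535

0.654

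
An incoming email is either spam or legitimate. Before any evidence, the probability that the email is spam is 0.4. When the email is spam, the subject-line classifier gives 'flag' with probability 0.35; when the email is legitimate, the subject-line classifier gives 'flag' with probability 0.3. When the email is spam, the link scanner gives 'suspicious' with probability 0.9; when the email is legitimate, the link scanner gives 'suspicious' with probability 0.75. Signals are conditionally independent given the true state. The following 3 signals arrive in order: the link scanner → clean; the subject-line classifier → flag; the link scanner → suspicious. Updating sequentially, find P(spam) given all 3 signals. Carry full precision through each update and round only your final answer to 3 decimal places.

0.272

After the link scanner='clean': P(spam) = 0.1·0.4000 / (0.1·0.4000 + 0.25·0.6000) ≈ 0.2105
After the subject-line classifier='flag': P(spam) = 0.35·0.2105 / (0.35·0.2105 + 0.3·0.7895) ≈ 0.2373
After the link scanner='suspicious': P(spam) = 0.9·0.2373 / (0.9·0.2373 + 0.75·0.7627) ≈ 0.2718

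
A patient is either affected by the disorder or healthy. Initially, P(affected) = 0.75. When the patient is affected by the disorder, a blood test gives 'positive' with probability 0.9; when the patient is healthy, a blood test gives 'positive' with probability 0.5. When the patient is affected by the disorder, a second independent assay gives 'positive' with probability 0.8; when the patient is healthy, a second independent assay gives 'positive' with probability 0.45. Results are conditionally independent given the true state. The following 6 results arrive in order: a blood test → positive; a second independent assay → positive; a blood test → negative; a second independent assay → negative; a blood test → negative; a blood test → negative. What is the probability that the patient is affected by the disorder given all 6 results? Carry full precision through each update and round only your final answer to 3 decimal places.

0.027

After a blood test='positive': P(affected) = 0.9·0.7500 / (0.9·0.7500 + 0.5·0.2500) ≈ 0.8438
After a second independent assay='positive': P(affected) = 0.8·0.8438 / (0.8·0.8438 + 0.45·0.1562) ≈ 0.9057
After a blood test='negative': P(affected) = 0.1·0.9057 / (0.1·0.9057 + 0.5·0.0943) ≈ 0.6575
After a second independent assay='negative': P(affected) = 0.2·0.6575 / (0.2·0.6575 + 0.55·0.3425) ≈ 0.4111
After a blood test='negative': P(affected) = 0.1·0.4111 / (0.1·0.4111 + 0.5·0.5889) ≈ 0.1225
After a blood test='negative': P(affected) = 0.1·0.1225 / (0.1·0.1225 + 0.5·0.8775) ≈ 0.0272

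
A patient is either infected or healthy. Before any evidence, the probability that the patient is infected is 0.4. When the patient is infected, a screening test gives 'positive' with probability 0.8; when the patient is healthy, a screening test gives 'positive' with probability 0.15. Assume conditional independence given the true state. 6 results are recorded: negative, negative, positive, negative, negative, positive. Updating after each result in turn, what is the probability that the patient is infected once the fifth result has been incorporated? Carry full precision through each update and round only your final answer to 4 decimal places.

After 'negative': P(infected) = 0.2·0.4000 / (0.2·0.4000 + 0.85·0.6000) ≈ 0.1356
After 'negative': P(infected) = 0.2·0.1356 / (0.2·0.1356 + 0.85·0.8644) ≈ 0.0356
After 'positive': P(infected) = 0.8·0.0356 / (0.8·0.0356 + 0.15·0.9644) ≈ 0.1645
After 'negative': P(infected) = 0.2·0.1645 / (0.2·0.1645 + 0.85·0.8355) ≈ 0.0443
After 'negative': P(infected) = 0.2·0.0443 / (0.2·0.0443 + 0.85·0.9557) ≈ 0.0108

0.0108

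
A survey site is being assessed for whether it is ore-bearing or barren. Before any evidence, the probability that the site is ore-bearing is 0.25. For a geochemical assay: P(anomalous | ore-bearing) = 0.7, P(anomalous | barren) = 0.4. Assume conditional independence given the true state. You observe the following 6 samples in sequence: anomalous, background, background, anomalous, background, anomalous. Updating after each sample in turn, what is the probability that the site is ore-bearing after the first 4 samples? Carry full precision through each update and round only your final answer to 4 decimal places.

0.2033

After 'anomalous': P(ore) = 0.7·0.2500 / (0.7·0.2500 + 0.4·0.7500) ≈ 0.3684
After 'background': P(ore) = 0.3·0.3684 / (0.3·0.3684 + 0.6·0.6316) ≈ 0.2258
After 'background': P(ore) = 0.3·0.2258 / (0.3·0.2258 + 0.6·0.7742) ≈ 0.1273
After 'anomalous': P(ore) = 0.7·0.1273 / (0.7·0.1273 + 0.4·0.8727) ≈ 0.2033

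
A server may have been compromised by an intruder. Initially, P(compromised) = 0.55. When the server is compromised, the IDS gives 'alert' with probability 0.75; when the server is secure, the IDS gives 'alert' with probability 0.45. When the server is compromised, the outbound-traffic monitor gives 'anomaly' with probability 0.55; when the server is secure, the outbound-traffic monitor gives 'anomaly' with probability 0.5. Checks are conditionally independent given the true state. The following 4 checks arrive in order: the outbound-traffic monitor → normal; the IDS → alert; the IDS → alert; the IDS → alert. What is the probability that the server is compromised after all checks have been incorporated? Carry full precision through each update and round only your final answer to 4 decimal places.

After the outbound-traffic monitor='normal': P(compromised) = 0.45·0.5500 / (0.45·0.5500 + 0.5·0.4500) ≈ 0.5238
After the IDS='alert': P(compromised) = 0.75·0.5238 / (0.75·0.5238 + 0.45·0.4762) ≈ 0.6471
After the IDS='alert': P(compromised) = 0.75·0.6471 / (0.75·0.6471 + 0.45·0.3529) ≈ 0.7534
After the IDS='alert': P(compromised) = 0.75·0.7534 / (0.75·0.7534 + 0.45·0.2466) ≈ 0.8359

0.8359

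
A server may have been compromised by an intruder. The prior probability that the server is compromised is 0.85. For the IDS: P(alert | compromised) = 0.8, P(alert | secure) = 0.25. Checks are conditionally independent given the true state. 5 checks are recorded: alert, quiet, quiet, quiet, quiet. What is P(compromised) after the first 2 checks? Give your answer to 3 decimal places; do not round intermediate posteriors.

0.829

Apply Bayes' rule sequentially, carrying P(compromised) forward.
After 'alert': P(compromised) = 0.8·0.8500 / (0.8·0.8500 + 0.25·0.1500) ≈ 0.9477
After 'quiet': P(compromised) = 0.2·0.9477 / (0.2·0.9477 + 0.75·0.0523) ≈ 0.8286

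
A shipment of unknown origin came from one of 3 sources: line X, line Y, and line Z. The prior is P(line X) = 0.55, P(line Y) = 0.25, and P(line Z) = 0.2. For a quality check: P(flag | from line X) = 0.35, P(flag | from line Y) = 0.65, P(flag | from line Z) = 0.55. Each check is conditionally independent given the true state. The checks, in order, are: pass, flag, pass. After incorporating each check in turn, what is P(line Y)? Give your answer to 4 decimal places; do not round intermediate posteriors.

0.1612

After 'pass': normaliser = 0.65·0.5500 + 0.35·0.2500 + 0.45·0.2000; P(line X) ≈ 0.6682, P(line Y) ≈ 0.1636, P(line Z) ≈ 0.1682
After 'flag': normaliser = 0.35·0.6682 + 0.65·0.1636 + 0.55·0.1682; P(line X) ≈ 0.5405, P(line Y) ≈ 0.2457, P(line Z) ≈ 0.2138
After 'pass': normaliser = 0.65·0.5405 + 0.35·0.2457 + 0.45·0.2138; P(line X) ≈ 0.6585, P(line Y) ≈ 0.1612, P(line Z) ≈ 0.1803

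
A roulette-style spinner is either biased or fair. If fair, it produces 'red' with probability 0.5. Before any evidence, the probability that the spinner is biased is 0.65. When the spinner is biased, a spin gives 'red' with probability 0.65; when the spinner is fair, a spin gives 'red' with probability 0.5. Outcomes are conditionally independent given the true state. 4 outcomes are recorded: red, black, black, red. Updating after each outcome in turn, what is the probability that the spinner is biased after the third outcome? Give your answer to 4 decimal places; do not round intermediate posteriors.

0.5419

After 'red': P(biased) = 0.65·0.6500 / (0.65·0.6500 + 0.5·0.3500) ≈ 0.7071
After 'black': P(biased) = 0.35·0.7071 / (0.35·0.7071 + 0.5·0.2929) ≈ 0.6283
After 'black': P(biased) = 0.35·0.6283 / (0.35·0.6283 + 0.5·0.3717) ≈ 0.5419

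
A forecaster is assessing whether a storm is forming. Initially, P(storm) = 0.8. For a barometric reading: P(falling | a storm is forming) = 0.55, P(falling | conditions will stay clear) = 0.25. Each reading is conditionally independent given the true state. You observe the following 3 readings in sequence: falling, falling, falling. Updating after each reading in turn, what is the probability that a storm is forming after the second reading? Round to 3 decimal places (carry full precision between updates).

0.951

After 'falling': P(storm) = 0.55·0.8000 / (0.55·0.8000 + 0.25·0.2000) ≈ 0.8980
After 'falling': P(storm) = 0.55·0.8980 / (0.55·0.8980 + 0.25·0.1020) ≈ 0.9509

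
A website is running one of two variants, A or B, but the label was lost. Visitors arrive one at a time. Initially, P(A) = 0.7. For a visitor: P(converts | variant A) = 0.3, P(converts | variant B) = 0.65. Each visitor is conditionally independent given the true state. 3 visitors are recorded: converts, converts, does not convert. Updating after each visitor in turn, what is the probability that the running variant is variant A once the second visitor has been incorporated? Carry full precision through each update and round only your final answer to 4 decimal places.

0.3320

Apply Bayes' rule sequentially, carrying P(A) forward.
After 'converts': P(A) = 0.3·0.7000 / (0.3·0.7000 + 0.65·0.3000) ≈ 0.5185
After 'converts': P(A) = 0.3·0.5185 / (0.3·0.5185 + 0.65·0.4815) ≈ 0.3320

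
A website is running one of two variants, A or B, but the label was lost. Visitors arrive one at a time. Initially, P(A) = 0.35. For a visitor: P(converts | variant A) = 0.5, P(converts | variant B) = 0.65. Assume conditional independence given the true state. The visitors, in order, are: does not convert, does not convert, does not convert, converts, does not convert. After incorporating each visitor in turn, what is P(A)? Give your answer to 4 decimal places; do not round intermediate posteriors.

Each posterior becomes the prior for the next update.
After 'does not convert': P(A) = 0.5·0.3500 / (0.5·0.3500 + 0.35·0.6500) ≈ 0.4348
After 'does not convert': P(A) = 0.5·0.4348 / (0.5·0.4348 + 0.35·0.5652) ≈ 0.5236
After 'does not convert': P(A) = 0.5·0.5236 / (0.5·0.5236 + 0.35·0.4764) ≈ 0.6109
After 'converts': P(A) = 0.5·0.6109 / (0.5·0.6109 + 0.65·0.3891) ≈ 0.5470
After 'does not convert': P(A) = 0.5·0.5470 / (0.5·0.5470 + 0.35·0.4530) ≈ 0.6330

0.6330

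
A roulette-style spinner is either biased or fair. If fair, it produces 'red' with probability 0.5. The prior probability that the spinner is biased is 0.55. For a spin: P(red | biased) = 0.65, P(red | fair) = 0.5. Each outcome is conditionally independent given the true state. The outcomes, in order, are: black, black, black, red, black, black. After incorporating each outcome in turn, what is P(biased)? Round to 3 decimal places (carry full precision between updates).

After 'black': P(biased) = 0.35·0.5500 / (0.35·0.5500 + 0.5·0.4500) ≈ 0.4611
After 'black': P(biased) = 0.35·0.4611 / (0.35·0.4611 + 0.5·0.5389) ≈ 0.3746
After 'black': P(biased) = 0.35·0.3746 / (0.35·0.3746 + 0.5·0.6254) ≈ 0.2954
After 'red': P(biased) = 0.65·0.2954 / (0.65·0.2954 + 0.5·0.7046) ≈ 0.3527
After 'black': P(biased) = 0.35·0.3527 / (0.35·0.3527 + 0.5·0.6473) ≈ 0.2761
After 'black': P(biased) = 0.35·0.2761 / (0.35·0.2761 + 0.5·0.7239) ≈ 0.2108

0.211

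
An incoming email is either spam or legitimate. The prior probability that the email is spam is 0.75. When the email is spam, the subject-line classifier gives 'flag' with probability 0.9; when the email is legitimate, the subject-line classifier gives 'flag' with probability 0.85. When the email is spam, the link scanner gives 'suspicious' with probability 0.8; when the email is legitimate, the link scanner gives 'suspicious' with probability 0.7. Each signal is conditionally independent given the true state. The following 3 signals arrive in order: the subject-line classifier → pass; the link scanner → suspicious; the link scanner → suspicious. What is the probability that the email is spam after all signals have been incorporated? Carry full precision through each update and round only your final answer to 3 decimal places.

0.723

Apply Bayes' rule sequentially, carrying P(spam) forward.
After the subject-line classifier='pass': P(spam) = 0.1·0.7500 / (0.1·0.7500 + 0.15·0.2500) ≈ 0.6667
After the link scanner='suspicious': P(spam) = 0.8·0.6667 / (0.8·0.6667 + 0.7·0.3333) ≈ 0.6957
After the link scanner='suspicious': P(spam) = 0.8·0.6957 / (0.8·0.6957 + 0.7·0.3043) ≈ 0.7232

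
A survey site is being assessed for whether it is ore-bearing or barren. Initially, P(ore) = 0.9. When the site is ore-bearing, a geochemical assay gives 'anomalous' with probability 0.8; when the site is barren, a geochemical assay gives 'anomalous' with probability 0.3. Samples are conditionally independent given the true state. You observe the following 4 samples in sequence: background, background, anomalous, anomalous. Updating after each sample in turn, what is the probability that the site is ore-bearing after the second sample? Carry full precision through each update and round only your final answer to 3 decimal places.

0.424

After 'background': P(ore) = 0.2·0.9000 / (0.2·0.9000 + 0.7·0.1000) ≈ 0.7200
After 'background': P(ore) = 0.2·0.7200 / (0.2·0.7200 + 0.7·0.2800) ≈ 0.4235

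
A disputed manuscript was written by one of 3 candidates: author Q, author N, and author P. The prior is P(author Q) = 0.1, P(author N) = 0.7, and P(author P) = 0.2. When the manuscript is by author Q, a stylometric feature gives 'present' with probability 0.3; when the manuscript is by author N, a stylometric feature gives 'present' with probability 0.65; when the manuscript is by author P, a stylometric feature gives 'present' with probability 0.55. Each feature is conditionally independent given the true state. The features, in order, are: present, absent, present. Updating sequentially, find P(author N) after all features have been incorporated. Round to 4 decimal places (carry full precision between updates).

0.7554

After 'present': normaliser = 0.3·0.1000 + 0.65·0.7000 + 0.55·0.2000; P(author Q) ≈ 0.0504, P(author N) ≈ 0.7647, P(author P) ≈ 0.1849
After 'absent': normaliser = 0.7·0.0504 + 0.35·0.7647 + 0.45·0.1849; P(author Q) ≈ 0.0914, P(author N) ≈ 0.6931, P(author P) ≈ 0.2155
After 'present': normaliser = 0.3·0.0914 + 0.65·0.6931 + 0.55·0.2155; P(author Q) ≈ 0.0460, P(author N) ≈ 0.7554, P(author P) ≈ 0.1987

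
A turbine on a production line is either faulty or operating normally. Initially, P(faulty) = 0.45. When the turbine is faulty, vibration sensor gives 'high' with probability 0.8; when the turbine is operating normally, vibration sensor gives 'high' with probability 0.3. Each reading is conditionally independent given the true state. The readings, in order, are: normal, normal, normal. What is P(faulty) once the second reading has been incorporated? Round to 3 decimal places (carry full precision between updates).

After 'normal': P(faulty) = 0.2·0.4500 / (0.2·0.4500 + 0.7·0.5500) ≈ 0.1895
After 'normal': P(faulty) = 0.2·0.1895 / (0.2·0.1895 + 0.7·0.8105) ≈ 0.0626

0.063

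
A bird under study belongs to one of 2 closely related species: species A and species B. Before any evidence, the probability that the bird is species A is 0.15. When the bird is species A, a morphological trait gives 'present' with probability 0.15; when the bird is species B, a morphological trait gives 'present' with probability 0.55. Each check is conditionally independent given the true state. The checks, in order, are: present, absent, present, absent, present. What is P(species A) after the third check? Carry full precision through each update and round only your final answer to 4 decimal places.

After 'present': P(species A) = 0.15·0.1500 / (0.15·0.1500 + 0.55·0.8500) ≈ 0.0459
After 'absent': P(species A) = 0.85·0.0459 / (0.85·0.0459 + 0.45·0.9541) ≈ 0.0833
After 'present': P(species A) = 0.15·0.0833 / (0.15·0.0833 + 0.55·0.9167) ≈ 0.0242

0.0242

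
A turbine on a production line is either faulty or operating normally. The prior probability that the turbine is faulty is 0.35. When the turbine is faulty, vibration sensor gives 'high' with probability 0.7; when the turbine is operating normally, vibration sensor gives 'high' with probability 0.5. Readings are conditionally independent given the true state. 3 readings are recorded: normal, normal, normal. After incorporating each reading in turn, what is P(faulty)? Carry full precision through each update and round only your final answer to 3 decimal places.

0.104

After 'normal': P(faulty) = 0.3·0.3500 / (0.3·0.3500 + 0.5·0.6500) ≈ 0.2442
After 'normal': P(faulty) = 0.3·0.2442 / (0.3·0.2442 + 0.5·0.7558) ≈ 0.1624
After 'normal': P(faulty) = 0.3·0.1624 / (0.3·0.1624 + 0.5·0.8376) ≈ 0.1042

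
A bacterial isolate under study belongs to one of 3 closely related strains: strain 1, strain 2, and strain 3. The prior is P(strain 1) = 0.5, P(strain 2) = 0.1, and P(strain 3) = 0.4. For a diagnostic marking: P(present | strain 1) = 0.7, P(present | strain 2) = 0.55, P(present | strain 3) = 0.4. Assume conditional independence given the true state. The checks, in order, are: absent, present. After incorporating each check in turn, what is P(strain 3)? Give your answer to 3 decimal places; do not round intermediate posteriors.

After 'absent': normaliser = 0.3·0.5000 + 0.45·0.1000 + 0.6·0.4000; P(strain 1) ≈ 0.3448, P(strain 2) ≈ 0.1034, P(strain 3) ≈ 0.5517
After 'present': normaliser = 0.7·0.3448 + 0.55·0.1034 + 0.4·0.5517; P(strain 1) ≈ 0.4651, P(strain 2) ≈ 0.1096, P(strain 3) ≈ 0.4252

0.425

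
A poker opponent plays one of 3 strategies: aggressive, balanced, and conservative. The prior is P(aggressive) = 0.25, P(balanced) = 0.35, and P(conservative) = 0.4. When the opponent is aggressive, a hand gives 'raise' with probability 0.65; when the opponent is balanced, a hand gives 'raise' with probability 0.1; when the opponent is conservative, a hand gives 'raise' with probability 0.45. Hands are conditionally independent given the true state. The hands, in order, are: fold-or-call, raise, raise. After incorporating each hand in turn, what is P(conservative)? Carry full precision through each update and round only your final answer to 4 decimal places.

0.5262

After 'fold-or-call': normaliser = 0.35·0.2500 + 0.9·0.3500 + 0.55·0.4000; P(aggressive) ≈ 0.1406, P(balanced) ≈ 0.5060, P(conservative) ≈ 0.3534
After 'raise': normaliser = 0.65·0.1406 + 0.1·0.5060 + 0.45·0.3534; P(aggressive) ≈ 0.3035, P(balanced) ≈ 0.1681, P(conservative) ≈ 0.5284
After 'raise': normaliser = 0.65·0.3035 + 0.1·0.1681 + 0.45·0.5284; P(aggressive) ≈ 0.4366, P(balanced) ≈ 0.0372, P(conservative) ≈ 0.5262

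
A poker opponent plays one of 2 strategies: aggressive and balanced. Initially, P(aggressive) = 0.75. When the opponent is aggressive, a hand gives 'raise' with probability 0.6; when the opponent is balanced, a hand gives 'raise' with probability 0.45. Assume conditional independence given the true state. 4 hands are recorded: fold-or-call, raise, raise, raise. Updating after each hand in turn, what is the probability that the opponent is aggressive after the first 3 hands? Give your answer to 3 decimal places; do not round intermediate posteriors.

After 'fold-or-call': P(aggressive) = 0.4·0.7500 / (0.4·0.7500 + 0.55·0.2500) ≈ 0.6857
After 'raise': P(aggressive) = 0.6·0.6857 / (0.6·0.6857 + 0.45·0.3143) ≈ 0.7442
After 'raise': P(aggressive) = 0.6·0.7442 / (0.6·0.7442 + 0.45·0.2558) ≈ 0.7950

0.795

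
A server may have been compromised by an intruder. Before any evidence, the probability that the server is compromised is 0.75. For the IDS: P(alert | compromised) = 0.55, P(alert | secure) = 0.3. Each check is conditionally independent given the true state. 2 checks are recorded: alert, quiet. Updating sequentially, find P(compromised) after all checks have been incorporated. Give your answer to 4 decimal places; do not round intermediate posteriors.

0.7795

Each posterior becomes the prior for the next update.
After 'alert': P(compromised) = 0.55·0.7500 / (0.55·0.7500 + 0.3·0.2500) ≈ 0.8462
After 'quiet': P(compromised) = 0.45·0.8462 / (0.45·0.8462 + 0.7·0.1538) ≈ 0.7795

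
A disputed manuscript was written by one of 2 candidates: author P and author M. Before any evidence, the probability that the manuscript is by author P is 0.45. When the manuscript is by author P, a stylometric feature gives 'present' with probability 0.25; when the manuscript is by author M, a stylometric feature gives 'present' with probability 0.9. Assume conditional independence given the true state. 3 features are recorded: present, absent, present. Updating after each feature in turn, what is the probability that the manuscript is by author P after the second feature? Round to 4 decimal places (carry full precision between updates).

After 'present': P(author P) = 0.25·0.4500 / (0.25·0.4500 + 0.9·0.5500) ≈ 0.1852
After 'absent': P(author P) = 0.75·0.1852 / (0.75·0.1852 + 0.1·0.8148) ≈ 0.6303

0.6303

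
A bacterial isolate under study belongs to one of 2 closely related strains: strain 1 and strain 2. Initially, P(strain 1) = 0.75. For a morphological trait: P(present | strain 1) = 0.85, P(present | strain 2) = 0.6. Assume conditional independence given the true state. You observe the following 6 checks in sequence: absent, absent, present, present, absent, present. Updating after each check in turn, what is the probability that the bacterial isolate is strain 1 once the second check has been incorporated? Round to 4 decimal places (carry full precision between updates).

After 'absent': P(strain 1) = 0.15·0.7500 / (0.15·0.7500 + 0.4·0.2500) ≈ 0.5294
After 'absent': P(strain 1) = 0.15·0.5294 / (0.15·0.5294 + 0.4·0.4706) ≈ 0.2967

0.2967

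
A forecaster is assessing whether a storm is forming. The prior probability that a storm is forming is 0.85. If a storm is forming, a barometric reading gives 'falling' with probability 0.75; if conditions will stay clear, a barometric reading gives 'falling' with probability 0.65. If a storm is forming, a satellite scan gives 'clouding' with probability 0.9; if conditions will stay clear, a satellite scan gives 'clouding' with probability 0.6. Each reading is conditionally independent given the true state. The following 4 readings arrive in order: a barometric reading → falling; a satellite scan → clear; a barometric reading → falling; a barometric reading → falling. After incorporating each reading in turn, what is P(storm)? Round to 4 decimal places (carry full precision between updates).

0.6852

After a barometric reading='falling': P(storm) = 0.75·0.8500 / (0.75·0.8500 + 0.65·0.1500) ≈ 0.8673
After a satellite scan='clear': P(storm) = 0.1·0.8673 / (0.1·0.8673 + 0.4·0.1327) ≈ 0.6204
After a barometric reading='falling': P(storm) = 0.75·0.6204 / (0.75·0.6204 + 0.65·0.3796) ≈ 0.6535
After a barometric reading='falling': P(storm) = 0.75·0.6535 / (0.75·0.6535 + 0.65·0.3465) ≈ 0.6852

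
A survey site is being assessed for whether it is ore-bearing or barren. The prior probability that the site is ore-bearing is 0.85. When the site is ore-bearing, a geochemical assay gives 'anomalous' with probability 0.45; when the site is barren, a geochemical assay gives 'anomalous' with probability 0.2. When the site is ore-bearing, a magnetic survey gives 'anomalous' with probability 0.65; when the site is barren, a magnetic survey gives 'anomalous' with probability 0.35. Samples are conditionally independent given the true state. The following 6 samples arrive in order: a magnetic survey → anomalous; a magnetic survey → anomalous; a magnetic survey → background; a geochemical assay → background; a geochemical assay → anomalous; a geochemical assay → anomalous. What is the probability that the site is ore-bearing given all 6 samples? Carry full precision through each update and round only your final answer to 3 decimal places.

After a magnetic survey='anomalous': P(ore) = 0.65·0.8500 / (0.65·0.8500 + 0.35·0.1500) ≈ 0.9132
After a magnetic survey='anomalous': P(ore) = 0.65·0.9132 / (0.65·0.9132 + 0.35·0.0868) ≈ 0.9513
After a magnetic survey='background': P(ore) = 0.35·0.9513 / (0.35·0.9513 + 0.65·0.0487) ≈ 0.9132
After a geochemical assay='background': P(ore) = 0.55·0.9132 / (0.55·0.9132 + 0.8·0.0868) ≈ 0.8786
After a geochemical assay='anomalous': P(ore) = 0.45·0.8786 / (0.45·0.8786 + 0.2·0.1214) ≈ 0.9421
After a geochemical assay='anomalous': P(ore) = 0.45·0.9421 / (0.45·0.9421 + 0.2·0.0579) ≈ 0.9734

0.973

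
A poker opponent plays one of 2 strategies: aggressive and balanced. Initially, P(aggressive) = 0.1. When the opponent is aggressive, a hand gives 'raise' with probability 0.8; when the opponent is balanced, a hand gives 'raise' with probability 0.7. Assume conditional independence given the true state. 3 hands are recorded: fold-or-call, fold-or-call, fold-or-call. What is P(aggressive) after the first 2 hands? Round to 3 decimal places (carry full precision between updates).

After 'fold-or-call': P(aggressive) = 0.2·0.1000 / (0.2·0.1000 + 0.3·0.9000) ≈ 0.0690
After 'fold-or-call': P(aggressive) = 0.2·0.0690 / (0.2·0.0690 + 0.3·0.9310) ≈ 0.0471

0.047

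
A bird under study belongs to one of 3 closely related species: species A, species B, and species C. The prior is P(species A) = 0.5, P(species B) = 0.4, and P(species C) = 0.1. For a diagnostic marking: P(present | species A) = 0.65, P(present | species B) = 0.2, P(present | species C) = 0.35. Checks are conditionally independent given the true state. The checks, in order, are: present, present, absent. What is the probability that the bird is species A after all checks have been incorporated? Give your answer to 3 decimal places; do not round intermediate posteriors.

After 'present': normaliser = 0.65·0.5000 + 0.2·0.4000 + 0.35·0.1000; P(species A) ≈ 0.7386, P(species B) ≈ 0.1818, P(species C) ≈ 0.0795
After 'present': normaliser = 0.65·0.7386 + 0.2·0.1818 + 0.35·0.0795; P(species A) ≈ 0.8820, P(species B) ≈ 0.0668, P(species C) ≈ 0.0511
After 'absent': normaliser = 0.35·0.8820 + 0.8·0.0668 + 0.65·0.0511; P(species A) ≈ 0.7808, P(species B) ≈ 0.1352, P(species C) ≈ 0.0841

0.781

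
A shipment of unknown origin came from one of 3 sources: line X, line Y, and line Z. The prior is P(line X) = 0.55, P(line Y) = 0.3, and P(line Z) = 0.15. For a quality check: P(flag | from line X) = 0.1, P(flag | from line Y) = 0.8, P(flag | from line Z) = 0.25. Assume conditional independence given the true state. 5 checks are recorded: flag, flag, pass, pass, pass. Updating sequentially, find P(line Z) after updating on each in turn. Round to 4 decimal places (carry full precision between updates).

After 'flag': normaliser = 0.1·0.5500 + 0.8·0.3000 + 0.25·0.1500; P(line X) ≈ 0.1654, P(line Y) ≈ 0.7218, P(line Z) ≈ 0.1128
After 'flag': normaliser = 0.1·0.1654 + 0.8·0.7218 + 0.25·0.1128; P(line X) ≈ 0.0266, P(line Y) ≈ 0.9281, P(line Z) ≈ 0.0453
After 'pass': normaliser = 0.9·0.0266 + 0.2·0.9281 + 0.75·0.0453; P(line X) ≈ 0.0983, P(line Y) ≈ 0.7622, P(line Z) ≈ 0.1396
After 'pass': normaliser = 0.9·0.0983 + 0.2·0.7622 + 0.75·0.1396; P(line X) ≈ 0.2559, P(line Y) ≈ 0.4412, P(line Z) ≈ 0.3029
After 'pass': normaliser = 0.9·0.2559 + 0.2·0.4412 + 0.75·0.3029; P(line X) ≈ 0.4220, P(line Y) ≈ 0.1617, P(line Z) ≈ 0.4163

0.4163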